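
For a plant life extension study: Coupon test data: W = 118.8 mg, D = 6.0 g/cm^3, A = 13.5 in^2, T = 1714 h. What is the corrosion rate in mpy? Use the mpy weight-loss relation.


Apply the mpy weight-loss relation: CR = 534 * W / (D * A * T)
Numerator: 534 * 118.8 = 63439.2
Denominator: 6.0 * 13.5 * 1714 = 138834.0
CR = 63439.2 / 138834.0 = 0.45694 mpy

0.45694 mpy


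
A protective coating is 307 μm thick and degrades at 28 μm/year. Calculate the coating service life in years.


Service life = thickness / degradation rate
Life = 307 / 28 = 11.0 years

11.0 years


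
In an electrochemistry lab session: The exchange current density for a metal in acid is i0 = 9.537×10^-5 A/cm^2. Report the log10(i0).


i0 = 9.537×10^-5 A/cm^2
log10(i0) = -4.021

-4.021


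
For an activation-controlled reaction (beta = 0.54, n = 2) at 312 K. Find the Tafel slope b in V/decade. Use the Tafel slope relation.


Apply the Tafel slope relation: b = 2.303*R*T/(beta*n*F)
Numerator: 2.303 * 8.314 * 312 = 5973.91
Denominator: 0.54 * 2 * 96485 = 104203.8
b = 5973.91 / 104203.8 = 0.0573 V/decade

0.0573 V/decade


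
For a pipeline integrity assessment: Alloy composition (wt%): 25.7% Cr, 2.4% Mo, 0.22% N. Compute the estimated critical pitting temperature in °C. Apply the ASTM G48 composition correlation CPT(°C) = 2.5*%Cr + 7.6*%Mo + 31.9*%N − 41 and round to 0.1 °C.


Apply the ASTM G48 empirical CPT estimate: CPT(°C) = 2.5*%Cr + 7.6*%Mo + 31.9*%N − 41
2.5*25.7 = 64.25; 7.6*2.4 = 18.24; 31.9*0.22 = 7.018
CPT = 64.25 + 18.24 + 7.018 − 41 = 48.508 °C
Rounded to 0.1 °C: CPT ≈ 48.5 °C

48.5 °C


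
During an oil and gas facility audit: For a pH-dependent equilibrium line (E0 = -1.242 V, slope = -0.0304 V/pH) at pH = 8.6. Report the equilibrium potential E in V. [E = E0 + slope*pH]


Apply the Pourbaix line equation: E = E0 + slope*pH
E = -1.242 + (-0.0304)*8.6 = -1.242 + (-0.26144) = -1.50344 V
Rounded to 3 decimal places: E = -1.503 V

-1.503 V


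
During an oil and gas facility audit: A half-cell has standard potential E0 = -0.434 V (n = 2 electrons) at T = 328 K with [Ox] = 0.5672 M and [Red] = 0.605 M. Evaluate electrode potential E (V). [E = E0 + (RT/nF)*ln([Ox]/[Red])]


Apply the Nernst equation: E = E0 + (RT/nF)*ln([Ox]/[Red])
Step 1: RT/nF = 8.314*328/(2*96485) = 0.01413169 V
Step 2: [Ox]/[Red] = 0.5672/0.605 = 0.937521
Step 3: ln(0.937521) = -0.064516
Step 4: correction = 0.01413169 * -0.064516 = -0.0009 V
E = -0.434 + -0.0009 = -0.4349 V

-0.4349 V


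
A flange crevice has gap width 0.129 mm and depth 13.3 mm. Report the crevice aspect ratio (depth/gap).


Aspect ratio = depth / gap
Ratio = 13.3 / 0.129 = 103.1

103.1


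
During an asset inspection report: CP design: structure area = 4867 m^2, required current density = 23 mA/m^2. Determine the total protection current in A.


I = area * current density, then convert mA → A (÷1000)
I = 4867 * 23 / 1000 = 111.94 A

111.94 A


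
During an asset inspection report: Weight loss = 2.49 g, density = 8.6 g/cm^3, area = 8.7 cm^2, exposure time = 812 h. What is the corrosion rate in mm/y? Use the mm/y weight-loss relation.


Apply the mm/y weight-loss relation: CR = 87600 * W / (D * A * T)
Numerator: 87600 * 2.49 = 218124.0
Denominator: 8.6 * 8.7 * 812 = 60753.84
CR = 218124.0 / 60753.84 = 3.5903 mm/y

3.5903 mm/y


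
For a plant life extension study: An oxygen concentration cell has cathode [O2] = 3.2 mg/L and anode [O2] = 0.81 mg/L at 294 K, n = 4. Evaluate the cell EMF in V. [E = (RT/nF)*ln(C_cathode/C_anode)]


Apply the Nernst concentration-cell relation: E = (RT/nF)*ln(C_cathode/C_anode)
RT/nF = 8.314*294/(4*96485) = 0.00633341 V
ln(3.2/0.81) = 1.37387
E = 0.00633341 * 1.37387 = 0.0087 V

0.0087 V


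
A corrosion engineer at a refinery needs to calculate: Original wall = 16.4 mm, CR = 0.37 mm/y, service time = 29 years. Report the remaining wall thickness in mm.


Remaining wall = original − CR × time
t = 16.4 − 0.37*29 = 16.4 − 10.73 = 5.67 mm

5.67 mm


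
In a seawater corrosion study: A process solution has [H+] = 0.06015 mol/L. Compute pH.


pH = −log10[H+]
pH = −log10(0.06015) = 1.22

1.22


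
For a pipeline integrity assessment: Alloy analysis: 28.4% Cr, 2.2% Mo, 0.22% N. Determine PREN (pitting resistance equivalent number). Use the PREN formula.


Apply the PREN formula: PREN = Cr + 3.3*Mo + 16*N
PREN = 28.4 + 3.3*2.2 + 16*0.22
PREN = 28.4 + 7.26 + 3.52 = 39.18

39.18


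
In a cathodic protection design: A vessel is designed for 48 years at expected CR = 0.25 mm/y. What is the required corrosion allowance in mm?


Corrosion allowance = CR × design life
CA = 0.25 * 48 = 12.0 mm

12.0 mm


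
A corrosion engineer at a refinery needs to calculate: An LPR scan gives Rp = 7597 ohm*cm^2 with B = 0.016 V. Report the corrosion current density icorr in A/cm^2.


Apply the Stern-Geary relation: icorr = B / Rp
icorr = 0.016 / 7597 = 2.106×10^-6 A/cm^2

2.106×10^-6 A/cm^2


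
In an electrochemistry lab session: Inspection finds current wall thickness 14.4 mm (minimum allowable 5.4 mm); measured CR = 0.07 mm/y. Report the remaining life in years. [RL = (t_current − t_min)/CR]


Apply the remaining-life relation: RL = (t_current − t_min) / CR
RL = (14.4 − 5.4) / 0.07 = 9.0 / 0.07 = 128.6 years

128.6 years


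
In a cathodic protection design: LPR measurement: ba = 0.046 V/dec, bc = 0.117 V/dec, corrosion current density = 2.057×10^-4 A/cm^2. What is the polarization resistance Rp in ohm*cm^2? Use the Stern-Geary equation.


Apply the Stern-Geary equation: Rp = ba*bc / (2.303*icorr*(ba+bc))
ba*bc = 0.046*0.117 = 0.005382
ba+bc = 0.163; 2.303*icorr*(ba+bc) = 2.303*2.057×10^-4*0.163 = 7.7217517×10^-5
Rp = 0.005382 / 7.7217517×10^-5 = 69.7 ohm*cm^2

69.7 ohm*cm^2


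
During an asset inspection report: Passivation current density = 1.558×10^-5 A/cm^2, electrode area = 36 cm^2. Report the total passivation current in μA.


I = i_pass * A, then convert A → μA (×10^6)
I = 1.558×10^-5 * 36 * 10^6 = 560.88 μA

560.88 μA


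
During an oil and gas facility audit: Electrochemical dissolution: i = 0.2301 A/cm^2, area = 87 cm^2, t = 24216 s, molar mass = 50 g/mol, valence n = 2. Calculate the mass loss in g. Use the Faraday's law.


Apply Faraday's law: m = i*A*t*M / (n*F)
Total charge passed Q = i*A*t = 0.2301*87*24216 = 484772.8392 C
m = Q*M/(n*F) = 484772.8392*50/(2*96485) = 125.608 g

125.608 g


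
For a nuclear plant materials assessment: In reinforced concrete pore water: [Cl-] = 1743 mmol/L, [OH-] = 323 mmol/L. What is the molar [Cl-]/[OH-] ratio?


Threshold parameter = [Cl-] / [OH-] (molar basis; both in mmol/L, so units cancel)
Ratio = 1743 / 323 = 5.4

5.4


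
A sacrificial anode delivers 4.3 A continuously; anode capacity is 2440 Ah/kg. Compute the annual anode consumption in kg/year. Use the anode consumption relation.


Annual consumption = current * hours per year / capacity
Rate = 4.3 * 8760 / 2440 = 15.4 kg/year

15.4 kg/year


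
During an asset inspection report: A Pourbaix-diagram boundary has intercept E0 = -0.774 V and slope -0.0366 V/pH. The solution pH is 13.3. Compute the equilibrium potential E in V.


Apply the Pourbaix line equation: E = E0 + slope*pH
E = -0.774 + (-0.0366)*13.3 = -0.774 + (-0.48678) = -1.26078 V
Rounded to 4 decimal places: E = -1.2608 V

-1.2608 V


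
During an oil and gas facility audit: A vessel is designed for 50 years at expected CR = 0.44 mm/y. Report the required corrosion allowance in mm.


Corrosion allowance = CR × design life
CA = 0.44 * 50 = 22.0 mm

22.0 mm


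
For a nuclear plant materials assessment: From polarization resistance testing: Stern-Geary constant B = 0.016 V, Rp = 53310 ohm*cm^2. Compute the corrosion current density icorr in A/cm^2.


Apply the Stern-Geary relation: icorr = B / Rp
icorr = 0.016 / 53310 = 3.001×10^-7 A/cm^2

3.001×10^-7 A/cm^2


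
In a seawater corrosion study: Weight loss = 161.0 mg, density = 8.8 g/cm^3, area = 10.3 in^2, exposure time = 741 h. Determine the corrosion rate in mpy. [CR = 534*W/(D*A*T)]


Apply the mpy weight-loss relation: CR = 534 * W / (D * A * T)
Numerator: 534 * 161.0 = 85974.0
Denominator: 8.8 * 10.3 * 741 = 67164.24
CR = 85974.0 / 67164.24 = 1.28006 mpy

1.28006 mpy


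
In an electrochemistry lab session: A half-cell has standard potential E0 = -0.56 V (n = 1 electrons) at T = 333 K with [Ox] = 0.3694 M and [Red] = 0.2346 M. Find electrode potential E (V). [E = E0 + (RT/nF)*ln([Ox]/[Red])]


Apply the Nernst equation: E = E0 + (RT/nF)*ln([Ox]/[Red])
Step 1: RT/nF = 8.314*333/(1*96485) = 0.02869422 V
Step 2: [Ox]/[Red] = 0.3694/0.2346 = 1.574595
Step 3: ln(1.574595) = 0.453998
Step 4: correction = 0.02869422 * 0.453998 = 0.013 V
E = -0.56 + 0.013 = -0.547 V

-0.547 V


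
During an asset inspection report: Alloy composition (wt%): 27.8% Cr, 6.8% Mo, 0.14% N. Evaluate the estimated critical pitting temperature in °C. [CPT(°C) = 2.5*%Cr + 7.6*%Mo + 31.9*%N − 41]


Apply the ASTM G48 empirical CPT estimate: CPT(°C) = 2.5*%Cr + 7.6*%Mo + 31.9*%N − 41
2.5*27.8 = 69.5; 7.6*6.8 = 51.68; 31.9*0.14 = 4.466
CPT = 69.5 + 51.68 + 4.466 − 41 = 84.646 °C
Rounded to 0.1 °C: CPT ≈ 84.6 °C

84.6 °C


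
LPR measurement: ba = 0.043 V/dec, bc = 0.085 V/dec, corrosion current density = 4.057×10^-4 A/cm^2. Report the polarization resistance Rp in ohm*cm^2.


Apply the Stern-Geary equation: Rp = ba*bc / (2.303*icorr*(ba+bc))
ba*bc = 0.043*0.085 = 0.003655
ba+bc = 0.128; 2.303*icorr*(ba+bc) = 2.303*4.057×10^-4*0.128 = 1.1959387×10^-4
Rp = 0.003655 / 1.1959387×10^-4 = 30.56 ohm*cm^2

30.56 ohm*cm^2


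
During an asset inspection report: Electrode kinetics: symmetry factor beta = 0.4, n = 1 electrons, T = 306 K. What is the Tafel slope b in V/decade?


Apply the Tafel slope relation: b = 2.303*R*T/(beta*n*F)
Numerator: 2.303 * 8.314 * 306 = 5859.03
Denominator: 0.4 * 1 * 96485 = 38594.0
b = 5859.03 / 38594.0 = 0.152 V/decade

0.152 V/decade


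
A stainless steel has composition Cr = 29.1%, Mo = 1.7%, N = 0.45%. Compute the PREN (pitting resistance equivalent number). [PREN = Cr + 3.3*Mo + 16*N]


Apply the PREN formula: PREN = Cr + 3.3*Mo + 16*N
PREN = 29.1 + 3.3*1.7 + 16*0.45
PREN = 29.1 + 5.61 + 7.2 = 41.91

41.91


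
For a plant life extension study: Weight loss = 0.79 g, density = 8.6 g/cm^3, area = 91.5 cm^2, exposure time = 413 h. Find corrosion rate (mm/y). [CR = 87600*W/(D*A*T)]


Apply the mm/y weight-loss relation: CR = 87600 * W / (D * A * T)
Numerator: 87600 * 0.79 = 69204.0
Denominator: 8.6 * 91.5 * 413 = 324989.7
CR = 69204.0 / 324989.7 = 0.212942 mm/y

0.212942 mm/y


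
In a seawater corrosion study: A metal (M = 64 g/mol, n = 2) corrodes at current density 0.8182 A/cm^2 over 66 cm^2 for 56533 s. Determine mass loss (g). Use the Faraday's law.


Apply Faraday's law: m = i*A*t*M / (n*F)
Total charge passed Q = i*A*t = 0.8182*66*56533 = 3052849.8396 C
m = Q*M/(n*F) = 3052849.8396*64/(2*96485) = 1012.50137 g

1012.50137 g


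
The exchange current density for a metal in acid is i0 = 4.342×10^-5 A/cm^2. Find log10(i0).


i0 = 4.342×10^-5 A/cm^2
log10(i0) = -4.362

-4.362


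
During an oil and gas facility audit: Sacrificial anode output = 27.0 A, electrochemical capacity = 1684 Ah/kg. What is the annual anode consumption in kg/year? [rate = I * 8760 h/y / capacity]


Annual consumption = current * hours per year / capacity
Rate = 27.0 * 8760 / 1684 = 140.5 kg/year

140.5 kg/year


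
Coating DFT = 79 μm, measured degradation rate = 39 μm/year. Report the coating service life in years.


Service life = thickness / degradation rate
Life = 79 / 39 = 2.0 years

2.0 years


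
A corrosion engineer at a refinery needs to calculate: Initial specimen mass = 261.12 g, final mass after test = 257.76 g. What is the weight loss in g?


Weight loss = initial − final
WL = 261.12 − 257.76 = 3.36 g

3.36 g


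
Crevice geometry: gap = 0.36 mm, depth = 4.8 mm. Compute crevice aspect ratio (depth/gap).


Aspect ratio = depth / gap
Ratio = 4.8 / 0.36 = 13.3

13.3


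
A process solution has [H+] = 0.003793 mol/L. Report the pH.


pH = −log10[H+]
pH = −log10(0.003793) = 2.42

2.42


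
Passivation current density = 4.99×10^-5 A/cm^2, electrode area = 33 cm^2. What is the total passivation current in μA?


I = i_pass * A, then convert A → μA (×10^6)
I = 4.99×10^-5 * 33 * 10^6 = 1646.7 μA

1646.7 μA


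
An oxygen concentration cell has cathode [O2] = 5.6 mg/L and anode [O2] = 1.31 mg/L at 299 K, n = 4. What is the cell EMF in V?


Apply the Nernst concentration-cell relation: E = (RT/nF)*ln(C_cathode/C_anode)
RT/nF = 8.314*299/(4*96485) = 0.00644112 V
ln(5.6/1.31) = 1.45274
E = 0.00644112 * 1.45274 = 0.00936 V

0.00936 V


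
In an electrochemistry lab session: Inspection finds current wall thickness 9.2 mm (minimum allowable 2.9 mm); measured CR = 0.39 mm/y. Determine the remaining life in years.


Apply the remaining-life relation: RL = (t_current − t_min) / CR
RL = (9.2 − 2.9) / 0.39 = 6.3 / 0.39 = 16.2 years

16.2 years


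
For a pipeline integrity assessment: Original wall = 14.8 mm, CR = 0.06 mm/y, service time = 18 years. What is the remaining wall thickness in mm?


Remaining wall = original − CR × time
t = 14.8 − 0.06*18 = 14.8 − 1.08 = 13.72 mm

13.72 mm


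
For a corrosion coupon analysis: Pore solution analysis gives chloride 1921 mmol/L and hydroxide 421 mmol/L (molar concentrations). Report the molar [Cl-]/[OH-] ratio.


Threshold parameter = [Cl-] / [OH-] (molar basis; both in mmol/L, so units cancel)
Ratio = 1921 / 421 = 4.56

4.56


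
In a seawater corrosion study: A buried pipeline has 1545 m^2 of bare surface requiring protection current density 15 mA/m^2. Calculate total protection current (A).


I = area * current density, then convert mA → A (÷1000)
I = 1545 * 15 / 1000 = 23.18 A

23.18 A


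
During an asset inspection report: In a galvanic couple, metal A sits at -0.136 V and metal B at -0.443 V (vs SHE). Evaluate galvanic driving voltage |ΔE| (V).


Driving voltage is the absolute potential difference.
|ΔE| = |-0.136 − (-0.443)| = 0.307 V

0.307 V


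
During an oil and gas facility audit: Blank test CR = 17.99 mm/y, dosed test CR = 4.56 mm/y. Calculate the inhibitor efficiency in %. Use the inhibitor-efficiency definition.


Apply the inhibitor-efficiency definition: IE = (CR_blank − CR_inh)/CR_blank × 100
IE = (17.99 − 4.56) / 17.99 × 100
IE = 13.43 / 17.99 × 100 = 74.7 %

74.7 %


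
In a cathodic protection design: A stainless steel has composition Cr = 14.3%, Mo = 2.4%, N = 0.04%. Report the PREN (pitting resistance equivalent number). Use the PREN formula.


Apply the PREN formula: PREN = Cr + 3.3*Mo + 16*N
PREN = 14.3 + 3.3*2.4 + 16*0.04
PREN = 14.3 + 7.92 + 0.64 = 22.86

22.86


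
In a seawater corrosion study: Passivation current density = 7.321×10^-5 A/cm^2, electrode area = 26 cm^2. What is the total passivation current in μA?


I = i_pass * A, then convert A → μA (×10^6)
I = 7.321×10^-5 * 26 * 10^6 = 1903.46 μA

1903.46 μA


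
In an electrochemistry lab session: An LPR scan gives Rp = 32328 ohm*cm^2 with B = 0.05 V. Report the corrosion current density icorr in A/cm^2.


Apply the Stern-Geary relation: icorr = B / Rp
icorr = 0.05 / 32328 = 1.547×10^-6 A/cm^2

1.547×10^-6 A/cm^2


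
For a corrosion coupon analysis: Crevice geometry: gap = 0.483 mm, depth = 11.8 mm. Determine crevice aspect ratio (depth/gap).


Aspect ratio = depth / gap
Ratio = 11.8 / 0.483 = 24.4

24.4


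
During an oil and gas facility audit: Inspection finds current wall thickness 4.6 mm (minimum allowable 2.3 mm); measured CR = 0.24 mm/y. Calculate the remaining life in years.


Apply the remaining-life relation: RL = (t_current − t_min) / CR
RL = (4.6 − 2.3) / 0.24 = 2.3 / 0.24 = 9.6 years

9.6 years


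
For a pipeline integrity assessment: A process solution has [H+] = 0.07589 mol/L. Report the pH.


pH = −log10[H+]
pH = −log10(0.07589) = 1.12

1.12


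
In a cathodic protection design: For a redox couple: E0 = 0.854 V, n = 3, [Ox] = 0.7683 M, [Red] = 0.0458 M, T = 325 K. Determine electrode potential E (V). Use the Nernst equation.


Apply the Nernst equation: E = E0 + (RT/nF)*ln([Ox]/[Red])
Step 1: RT/nF = 8.314*325/(3*96485) = 0.00933496 V
Step 2: [Ox]/[Red] = 0.7683/0.0458 = 16.775109
Step 3: ln(16.775109) = 2.819896
Step 4: correction = 0.00933496 * 2.819896 = 0.0263 V
E = 0.854 + 0.0263 = 0.8803 V

0.8803 V


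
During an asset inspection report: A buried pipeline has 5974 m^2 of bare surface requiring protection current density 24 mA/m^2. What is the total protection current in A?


I = area * current density, then convert mA → A (÷1000)
I = 5974 * 24 / 1000 = 143.38 A

143.38 A


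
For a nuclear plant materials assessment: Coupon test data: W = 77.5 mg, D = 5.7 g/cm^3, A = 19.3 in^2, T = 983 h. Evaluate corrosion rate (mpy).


Apply the mpy weight-loss relation: CR = 534 * W / (D * A * T)
Numerator: 534 * 77.5 = 41385.0
Denominator: 5.7 * 19.3 * 983 = 108139.83
CR = 41385.0 / 108139.83 = 0.383 mpy

0.383 mpy


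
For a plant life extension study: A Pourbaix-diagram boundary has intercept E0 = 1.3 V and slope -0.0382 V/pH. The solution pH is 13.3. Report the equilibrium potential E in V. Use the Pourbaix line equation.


Apply the Pourbaix line equation: E = E0 + slope*pH
E = 1.3 + (-0.0382)*13.3 = 1.3 + (-0.50806) = 0.79194 V
Rounded to 3 decimal places: E = 0.792 V

0.792 V


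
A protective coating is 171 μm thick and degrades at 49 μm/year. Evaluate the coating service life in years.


Service life = thickness / degradation rate
Life = 171 / 49 = 3.5 years

3.5 years


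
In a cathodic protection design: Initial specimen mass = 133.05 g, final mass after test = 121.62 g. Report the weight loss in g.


Weight loss = initial − final
WL = 133.05 − 121.62 = 11.43 g

11.43 g


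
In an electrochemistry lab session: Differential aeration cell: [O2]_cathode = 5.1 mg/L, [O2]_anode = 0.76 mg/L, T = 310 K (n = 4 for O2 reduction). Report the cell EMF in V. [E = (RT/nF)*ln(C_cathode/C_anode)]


Apply the Nernst concentration-cell relation: E = (RT/nF)*ln(C_cathode/C_anode)
RT/nF = 8.314*310/(4*96485) = 0.00667808 V
ln(5.1/0.76) = 1.90368
E = 0.00667808 * 1.90368 = 0.01271 V

0.01271 V


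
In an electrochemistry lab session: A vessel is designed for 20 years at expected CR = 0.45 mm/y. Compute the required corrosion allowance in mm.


Corrosion allowance = CR × design life
CA = 0.45 * 20 = 9.0 mm

9.0 mm


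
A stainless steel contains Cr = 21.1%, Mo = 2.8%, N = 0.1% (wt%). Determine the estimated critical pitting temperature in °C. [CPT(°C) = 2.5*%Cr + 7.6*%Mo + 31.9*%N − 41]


Apply the ASTM G48 empirical CPT estimate: CPT(°C) = 2.5*%Cr + 7.6*%Mo + 31.9*%N − 41
2.5*21.1 = 52.75; 7.6*2.8 = 21.28; 31.9*0.1 = 3.19
CPT = 52.75 + 21.28 + 3.19 − 41 = 36.22 °C
Rounded to 0.1 °C: CPT ≈ 36.2 °C

36.2 °C


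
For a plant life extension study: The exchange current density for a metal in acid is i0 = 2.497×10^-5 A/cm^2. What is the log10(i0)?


i0 = 2.497×10^-5 A/cm^2
log10(i0) = -4.603

-4.603


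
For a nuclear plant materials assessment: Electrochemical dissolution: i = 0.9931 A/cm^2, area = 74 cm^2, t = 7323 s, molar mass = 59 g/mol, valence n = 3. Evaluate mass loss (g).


Apply Faraday's law: m = i*A*t*M / (n*F)
Total charge passed Q = i*A*t = 0.9931*74*7323 = 538162.8762 C
m = Q*M/(n*F) = 538162.8762*59/(3*96485) = 109.69446 g

109.69446 g


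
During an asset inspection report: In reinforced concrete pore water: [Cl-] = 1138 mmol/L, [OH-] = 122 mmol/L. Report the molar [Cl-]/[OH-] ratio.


Threshold parameter = [Cl-] / [OH-] (molar basis; both in mmol/L, so units cancel)
Ratio = 1138 / 122 = 9.33

9.33


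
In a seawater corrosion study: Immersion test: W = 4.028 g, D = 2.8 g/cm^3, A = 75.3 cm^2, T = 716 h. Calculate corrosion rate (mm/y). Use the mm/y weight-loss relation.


Apply the mm/y weight-loss relation: CR = 87600 * W / (D * A * T)
Numerator: 87600 * 4.028 = 352852.8
Denominator: 2.8 * 75.3 * 716 = 150961.44
CR = 352852.8 / 150961.44 = 2.3374 mm/y

2.3374 mm/y


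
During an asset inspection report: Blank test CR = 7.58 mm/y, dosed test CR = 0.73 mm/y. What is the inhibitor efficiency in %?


Apply the inhibitor-efficiency definition: IE = (CR_blank − CR_inh)/CR_blank × 100
IE = (7.58 − 0.73) / 7.58 × 100
IE = 6.85 / 7.58 × 100 = 90.4 %

90.4 %


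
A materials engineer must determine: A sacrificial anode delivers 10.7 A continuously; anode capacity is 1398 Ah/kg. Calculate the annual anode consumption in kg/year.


Annual consumption = current * hours per year / capacity
Rate = 10.7 * 8760 / 1398 = 67.0 kg/year

67.0 kg/year


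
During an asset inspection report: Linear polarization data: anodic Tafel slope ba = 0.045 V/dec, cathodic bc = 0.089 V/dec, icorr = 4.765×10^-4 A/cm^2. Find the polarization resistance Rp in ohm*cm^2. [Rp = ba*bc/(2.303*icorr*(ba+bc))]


Apply the Stern-Geary equation: Rp = ba*bc / (2.303*icorr*(ba+bc))
ba*bc = 0.045*0.089 = 0.004005
ba+bc = 0.134; 2.303*icorr*(ba+bc) = 2.303*4.765×10^-4*0.134 = 1.4704885×10^-4
Rp = 0.004005 / 1.4704885×10^-4 = 27.24 ohm*cm^2

27.24 ohm*cm^2


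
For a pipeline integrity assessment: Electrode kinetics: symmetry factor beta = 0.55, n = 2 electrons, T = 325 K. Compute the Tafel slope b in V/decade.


Apply the Tafel slope relation: b = 2.303*R*T/(beta*n*F)
Numerator: 2.303 * 8.314 * 325 = 6222.82
Denominator: 0.55 * 2 * 96485 = 106133.5
b = 6222.82 / 106133.5 = 0.059 V/decade

0.059 V/decade


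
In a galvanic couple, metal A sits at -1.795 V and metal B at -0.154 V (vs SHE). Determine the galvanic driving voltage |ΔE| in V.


Driving voltage is the absolute potential difference.
|ΔE| = |-1.795 − (-0.154)| = 1.641 V

1.641 V


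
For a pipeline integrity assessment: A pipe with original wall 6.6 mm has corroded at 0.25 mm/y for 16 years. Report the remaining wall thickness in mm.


Remaining wall = original − CR × time
t = 6.6 − 0.25*16 = 6.6 − 4.0 = 2.6 mm

2.6 mm


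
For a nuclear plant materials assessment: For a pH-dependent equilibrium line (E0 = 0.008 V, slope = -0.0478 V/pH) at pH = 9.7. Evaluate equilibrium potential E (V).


Apply the Pourbaix line equation: E = E0 + slope*pH
E = 0.008 + (-0.0478)*9.7 = 0.008 + (-0.46366) = -0.45566 V
Rounded to 4 decimal places: E = -0.4557 V

-0.4557 V


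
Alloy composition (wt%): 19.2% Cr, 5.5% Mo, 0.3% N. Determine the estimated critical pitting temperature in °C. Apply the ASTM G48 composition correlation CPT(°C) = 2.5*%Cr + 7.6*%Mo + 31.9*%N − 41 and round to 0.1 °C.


Apply the ASTM G48 empirical CPT estimate: CPT(°C) = 2.5*%Cr + 7.6*%Mo + 31.9*%N − 41
2.5*19.2 = 48; 7.6*5.5 = 41.8; 31.9*0.3 = 9.57
CPT = 48 + 41.8 + 9.57 − 41 = 58.37 °C
Rounded to 0.1 °C: CPT ≈ 58.4 °C

58.4 °C


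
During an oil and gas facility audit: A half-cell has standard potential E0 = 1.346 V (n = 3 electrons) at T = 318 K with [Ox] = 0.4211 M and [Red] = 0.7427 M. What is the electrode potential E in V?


Apply the Nernst equation: E = E0 + (RT/nF)*ln([Ox]/[Red])
Step 1: RT/nF = 8.314*318/(3*96485) = 0.0091339 V
Step 2: [Ox]/[Red] = 0.4211/0.7427 = 0.566985
Step 3: ln(0.566985) = -0.567422
Step 4: correction = 0.0091339 * -0.567422 = -0.0052 V
E = 1.346 + -0.0052 = 1.3408 V

1.3408 V


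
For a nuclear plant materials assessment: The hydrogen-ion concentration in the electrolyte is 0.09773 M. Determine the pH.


pH = −log10[H+]
pH = −log10(0.09773) = 1.01

1.01


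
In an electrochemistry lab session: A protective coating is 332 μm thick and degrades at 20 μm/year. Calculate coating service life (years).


Service life = thickness / degradation rate
Life = 332 / 20 = 16.6 years

16.6 years


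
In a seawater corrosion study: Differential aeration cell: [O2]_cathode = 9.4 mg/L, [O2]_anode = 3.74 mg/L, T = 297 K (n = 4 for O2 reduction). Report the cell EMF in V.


Apply the Nernst concentration-cell relation: E = (RT/nF)*ln(C_cathode/C_anode)
RT/nF = 8.314*297/(4*96485) = 0.00639804 V
ln(9.4/3.74) = 0.92162
E = 0.00639804 * 0.92162 = 0.0059 V

0.0059 V


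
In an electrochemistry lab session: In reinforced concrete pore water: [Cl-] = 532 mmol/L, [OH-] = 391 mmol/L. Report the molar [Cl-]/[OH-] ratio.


Threshold parameter = [Cl-] / [OH-] (molar basis; both in mmol/L, so units cancel)
Ratio = 532 / 391 = 1.36

1.36


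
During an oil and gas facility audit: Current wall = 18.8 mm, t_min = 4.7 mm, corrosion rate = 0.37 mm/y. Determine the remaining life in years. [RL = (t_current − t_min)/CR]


Apply the remaining-life relation: RL = (t_current − t_min) / CR
RL = (18.8 − 4.7) / 0.37 = 14.1 / 0.37 = 38.1 years

38.1 years


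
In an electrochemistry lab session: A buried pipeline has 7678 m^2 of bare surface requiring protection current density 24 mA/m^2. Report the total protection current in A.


I = area * current density, then convert mA → A (÷1000)
I = 7678 * 24 / 1000 = 184.27 A

184.27 A


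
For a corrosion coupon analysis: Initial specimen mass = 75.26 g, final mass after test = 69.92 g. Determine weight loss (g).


Weight loss = initial − final
WL = 75.26 − 69.92 = 5.34 g

5.34 g


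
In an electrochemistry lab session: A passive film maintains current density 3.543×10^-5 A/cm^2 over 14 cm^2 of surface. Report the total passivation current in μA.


I = i_pass * A, then convert A → μA (×10^6)
I = 3.543×10^-5 * 14 * 10^6 = 496.02 μA

496.02 μA


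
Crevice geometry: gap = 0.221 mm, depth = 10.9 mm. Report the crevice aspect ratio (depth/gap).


Aspect ratio = depth / gap
Ratio = 10.9 / 0.221 = 49.3

49.3


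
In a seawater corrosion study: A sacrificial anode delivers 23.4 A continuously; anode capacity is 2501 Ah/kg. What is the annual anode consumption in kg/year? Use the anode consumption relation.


Annual consumption = current * hours per year / capacity
Rate = 23.4 * 8760 / 2501 = 82.0 kg/year

82.0 kg/year


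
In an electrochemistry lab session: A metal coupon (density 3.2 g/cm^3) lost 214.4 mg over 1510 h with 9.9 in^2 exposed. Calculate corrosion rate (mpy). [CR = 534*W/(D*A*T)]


Apply the mpy weight-loss relation: CR = 534 * W / (D * A * T)
Numerator: 534 * 214.4 = 114489.6
Denominator: 3.2 * 9.9 * 1510 = 47836.8
CR = 114489.6 / 47836.8 = 2.3933 mpy

2.3933 mpy


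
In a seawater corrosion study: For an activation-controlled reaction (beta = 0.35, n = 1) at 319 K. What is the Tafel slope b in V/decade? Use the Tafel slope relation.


Apply the Tafel slope relation: b = 2.303*R*T/(beta*n*F)
Numerator: 2.303 * 8.314 * 319 = 6107.94
Denominator: 0.35 * 1 * 96485 = 33769.75
b = 6107.94 / 33769.75 = 0.1809 V/decade

0.1809 V/decade


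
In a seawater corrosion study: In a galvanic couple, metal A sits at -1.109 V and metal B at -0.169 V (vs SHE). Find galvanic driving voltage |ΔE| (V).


Driving voltage is the absolute potential difference.
|ΔE| = |-1.109 − (-0.169)| = 0.94 V

0.94 V


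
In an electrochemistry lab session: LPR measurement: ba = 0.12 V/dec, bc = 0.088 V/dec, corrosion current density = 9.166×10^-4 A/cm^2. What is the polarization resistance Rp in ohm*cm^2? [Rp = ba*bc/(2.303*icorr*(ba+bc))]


Apply the Stern-Geary equation: Rp = ba*bc / (2.303*icorr*(ba+bc))
ba*bc = 0.12*0.088 = 0.01056
ba+bc = 0.208; 2.303*icorr*(ba+bc) = 2.303*9.166×10^-4*0.208 = 4.390734×10^-4
Rp = 0.01056 / 4.390734×10^-4 = 24.1 ohm*cm^2

24.1 ohm*cm^2


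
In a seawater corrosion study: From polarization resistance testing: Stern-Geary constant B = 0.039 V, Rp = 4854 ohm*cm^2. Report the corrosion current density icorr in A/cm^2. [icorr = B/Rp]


Apply the Stern-Geary relation: icorr = B / Rp
icorr = 0.039 / 4854 = 8.035×10^-6 A/cm^2

8.035×10^-6 A/cm^2


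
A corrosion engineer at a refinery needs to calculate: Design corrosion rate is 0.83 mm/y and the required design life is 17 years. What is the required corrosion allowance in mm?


Corrosion allowance = CR × design life
CA = 0.83 * 17 = 14.11 mm

14.11 mm


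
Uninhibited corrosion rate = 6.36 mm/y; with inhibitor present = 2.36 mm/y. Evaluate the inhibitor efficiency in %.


Apply the inhibitor-efficiency definition: IE = (CR_blank − CR_inh)/CR_blank × 100
IE = (6.36 − 2.36) / 6.36 × 100
IE = 4.0 / 6.36 × 100 = 62.9 %

62.9 %


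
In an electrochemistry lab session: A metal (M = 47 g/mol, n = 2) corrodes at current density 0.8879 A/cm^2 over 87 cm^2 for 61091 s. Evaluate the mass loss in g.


Apply Faraday's law: m = i*A*t*M / (n*F)
Total charge passed Q = i*A*t = 0.8879*87*61091 = 4719114.8043 C
m = Q*M/(n*F) = 4719114.8043*47/(2*96485) = 1149.3931 g

1149.3931 g


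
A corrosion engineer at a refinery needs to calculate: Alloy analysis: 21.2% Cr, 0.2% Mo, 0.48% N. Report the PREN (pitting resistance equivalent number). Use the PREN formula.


Apply the PREN formula: PREN = Cr + 3.3*Mo + 16*N
PREN = 21.2 + 3.3*0.2 + 16*0.48
PREN = 21.2 + 0.66 + 7.68 = 29.54

29.54


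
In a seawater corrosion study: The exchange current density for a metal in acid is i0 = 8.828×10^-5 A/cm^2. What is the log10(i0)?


i0 = 8.828×10^-5 A/cm^2
log10(i0) = -4.054

-4.054


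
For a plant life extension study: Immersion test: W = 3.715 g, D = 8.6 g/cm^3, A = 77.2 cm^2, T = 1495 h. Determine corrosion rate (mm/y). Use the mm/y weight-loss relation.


Apply the mm/y weight-loss relation: CR = 87600 * W / (D * A * T)
Numerator: 87600 * 3.715 = 325434.0
Denominator: 8.6 * 77.2 * 1495 = 992560.4
CR = 325434.0 / 992560.4 = 0.32787 mm/y

0.32787 mm/y


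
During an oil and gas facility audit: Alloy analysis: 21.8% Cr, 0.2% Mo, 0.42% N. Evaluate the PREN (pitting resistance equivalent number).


Apply the PREN formula: PREN = Cr + 3.3*Mo + 16*N
PREN = 21.8 + 3.3*0.2 + 16*0.42
PREN = 21.8 + 0.66 + 6.72 = 29.18

29.18


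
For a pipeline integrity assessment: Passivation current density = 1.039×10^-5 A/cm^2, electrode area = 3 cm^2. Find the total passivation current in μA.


I = i_pass * A, then convert A → μA (×10^6)
I = 1.039×10^-5 * 3 * 10^6 = 31.17 μA

31.17 μA


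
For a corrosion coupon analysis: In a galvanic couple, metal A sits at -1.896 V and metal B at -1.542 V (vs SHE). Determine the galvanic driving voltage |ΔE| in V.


Driving voltage is the absolute potential difference.
|ΔE| = |-1.896 − (-1.542)| = 0.354 V

0.354 V


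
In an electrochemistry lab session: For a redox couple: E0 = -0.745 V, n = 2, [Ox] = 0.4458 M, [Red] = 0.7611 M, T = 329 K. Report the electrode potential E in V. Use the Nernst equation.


Apply the Nernst equation: E = E0 + (RT/nF)*ln([Ox]/[Red])
Step 1: RT/nF = 8.314*329/(2*96485) = 0.01417477 V
Step 2: [Ox]/[Red] = 0.4458/0.7611 = 0.585731
Step 3: ln(0.585731) = -0.534895
Step 4: correction = 0.01417477 * -0.534895 = -0.008 V
E = -0.745 + -0.008 = -0.753 V

-0.753 V


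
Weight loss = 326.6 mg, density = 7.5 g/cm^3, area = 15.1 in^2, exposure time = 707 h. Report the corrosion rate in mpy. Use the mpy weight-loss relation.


Apply the mpy weight-loss relation: CR = 534 * W / (D * A * T)
Numerator: 534 * 326.6 = 174404.4
Denominator: 7.5 * 15.1 * 707 = 80067.75
CR = 174404.4 / 80067.75 = 2.178 mpy

2.178 mpy


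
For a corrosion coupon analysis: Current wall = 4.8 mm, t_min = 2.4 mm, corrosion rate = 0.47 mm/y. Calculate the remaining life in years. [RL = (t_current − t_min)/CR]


Apply the remaining-life relation: RL = (t_current − t_min) / CR
RL = (4.8 − 2.4) / 0.47 = 2.4 / 0.47 = 5.1 years

5.1 years


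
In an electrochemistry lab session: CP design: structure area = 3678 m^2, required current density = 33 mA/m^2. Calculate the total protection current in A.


I = area * current density, then convert mA → A (÷1000)
I = 3678 * 33 / 1000 = 121.37 A

121.37 A


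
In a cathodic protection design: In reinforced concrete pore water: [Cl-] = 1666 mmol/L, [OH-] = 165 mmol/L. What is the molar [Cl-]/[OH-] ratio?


Threshold parameter = [Cl-] / [OH-] (molar basis; both in mmol/L, so units cancel)
Ratio = 1666 / 165 = 10.1

10.1


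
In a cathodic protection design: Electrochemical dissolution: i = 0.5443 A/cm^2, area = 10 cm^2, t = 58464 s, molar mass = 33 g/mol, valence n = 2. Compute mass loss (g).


Apply Faraday's law: m = i*A*t*M / (n*F)
Total charge passed Q = i*A*t = 0.5443*10*58464 = 318219.552 C
m = Q*M/(n*F) = 318219.552*33/(2*96485) = 54.41906 g

54.41906 g


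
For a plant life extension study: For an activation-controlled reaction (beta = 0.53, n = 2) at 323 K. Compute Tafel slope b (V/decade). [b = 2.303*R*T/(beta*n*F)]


Apply the Tafel slope relation: b = 2.303*R*T/(beta*n*F)
Numerator: 2.303 * 8.314 * 323 = 6184.53
Denominator: 0.53 * 2 * 96485 = 102274.1
b = 6184.53 / 102274.1 = 0.0605 V/decade

0.0605 V/decade


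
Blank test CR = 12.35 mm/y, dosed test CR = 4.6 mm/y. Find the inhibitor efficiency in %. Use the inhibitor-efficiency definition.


Apply the inhibitor-efficiency definition: IE = (CR_blank − CR_inh)/CR_blank × 100
IE = (12.35 − 4.6) / 12.35 × 100
IE = 7.75 / 12.35 × 100 = 62.8 %

62.8 %


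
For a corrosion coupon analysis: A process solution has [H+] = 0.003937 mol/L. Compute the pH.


pH = −log10[H+]
pH = −log10(0.003937) = 2.4

2.4


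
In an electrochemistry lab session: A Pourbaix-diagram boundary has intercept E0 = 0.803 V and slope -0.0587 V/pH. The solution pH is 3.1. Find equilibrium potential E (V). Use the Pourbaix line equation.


Apply the Pourbaix line equation: E = E0 + slope*pH
E = 0.803 + (-0.0587)*3.1 = 0.803 + (-0.18197) = 0.62103 V
Rounded to 3 decimal places: E = 0.621 V

0.621 V


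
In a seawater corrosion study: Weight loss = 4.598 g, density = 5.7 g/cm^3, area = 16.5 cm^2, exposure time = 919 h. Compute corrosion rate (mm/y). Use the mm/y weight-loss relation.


Apply the mm/y weight-loss relation: CR = 87600 * W / (D * A * T)
Numerator: 87600 * 4.598 = 402784.8
Denominator: 5.7 * 16.5 * 919 = 86431.95
CR = 402784.8 / 86431.95 = 4.6601 mm/y

4.6601 mm/y


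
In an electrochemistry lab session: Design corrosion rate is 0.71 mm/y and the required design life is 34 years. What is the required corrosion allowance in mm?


Corrosion allowance = CR × design life
CA = 0.71 * 34 = 24.14 mm

24.14 mm


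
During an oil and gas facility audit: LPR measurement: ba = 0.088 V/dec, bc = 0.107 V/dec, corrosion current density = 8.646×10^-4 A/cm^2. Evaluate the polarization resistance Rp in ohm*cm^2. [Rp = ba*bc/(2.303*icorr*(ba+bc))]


Apply the Stern-Geary equation: Rp = ba*bc / (2.303*icorr*(ba+bc))
ba*bc = 0.088*0.107 = 0.009416
ba+bc = 0.195; 2.303*icorr*(ba+bc) = 2.303*8.646×10^-4*0.195 = 3.8827889×10^-4
Rp = 0.009416 / 3.8827889×10^-4 = 24.25 ohm*cm^2

24.25 ohm*cm^2


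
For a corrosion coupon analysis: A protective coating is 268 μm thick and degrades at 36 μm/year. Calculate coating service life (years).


Service life = thickness / degradation rate
Life = 268 / 36 = 7.4 years

7.4 years


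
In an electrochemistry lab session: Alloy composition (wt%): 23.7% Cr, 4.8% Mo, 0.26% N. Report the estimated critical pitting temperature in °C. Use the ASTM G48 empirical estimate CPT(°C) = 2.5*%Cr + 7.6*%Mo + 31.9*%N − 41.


Apply the ASTM G48 empirical CPT estimate: CPT(°C) = 2.5*%Cr + 7.6*%Mo + 31.9*%N − 41
2.5*23.7 = 59.25; 7.6*4.8 = 36.48; 31.9*0.26 = 8.294
CPT = 59.25 + 36.48 + 8.294 − 41 = 63.024 °C
Rounded to 0.1 °C: CPT ≈ 63.0 °C

63.0 °C


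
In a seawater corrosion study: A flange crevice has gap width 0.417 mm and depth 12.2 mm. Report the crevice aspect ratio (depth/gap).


Aspect ratio = depth / gap
Ratio = 12.2 / 0.417 = 29.3

29.3


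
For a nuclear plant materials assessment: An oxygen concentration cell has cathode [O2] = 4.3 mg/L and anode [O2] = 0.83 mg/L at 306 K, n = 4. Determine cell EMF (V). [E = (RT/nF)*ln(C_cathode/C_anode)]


Apply the Nernst concentration-cell relation: E = (RT/nF)*ln(C_cathode/C_anode)
RT/nF = 8.314*306/(4*96485) = 0.00659192 V
ln(4.3/0.83) = 1.64494
E = 0.00659192 * 1.64494 = 0.01084 V

0.01084 V


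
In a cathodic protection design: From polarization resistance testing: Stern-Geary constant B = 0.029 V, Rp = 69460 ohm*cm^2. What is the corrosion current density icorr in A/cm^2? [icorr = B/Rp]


Apply the Stern-Geary relation: icorr = B / Rp
icorr = 0.029 / 69460 = 4.175×10^-7 A/cm^2

4.175×10^-7 A/cm^2


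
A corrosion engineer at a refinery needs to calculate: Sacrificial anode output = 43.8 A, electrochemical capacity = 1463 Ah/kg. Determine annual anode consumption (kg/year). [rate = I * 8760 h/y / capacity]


Annual consumption = current * hours per year / capacity
Rate = 43.8 * 8760 / 1463 = 262.3 kg/year

262.3 kg/year


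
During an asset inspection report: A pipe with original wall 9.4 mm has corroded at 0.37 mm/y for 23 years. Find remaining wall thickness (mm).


Remaining wall = original − CR × time
t = 9.4 − 0.37*23 = 9.4 − 8.51 = 0.89 mm

0.89 mm


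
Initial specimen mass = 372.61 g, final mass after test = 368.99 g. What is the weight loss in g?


Weight loss = initial − final
WL = 372.61 − 368.99 = 3.62 g

3.62 g


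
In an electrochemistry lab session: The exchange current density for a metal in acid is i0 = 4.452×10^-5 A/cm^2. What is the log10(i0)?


i0 = 4.452×10^-5 A/cm^2
log10(i0) = -4.351

-4.351


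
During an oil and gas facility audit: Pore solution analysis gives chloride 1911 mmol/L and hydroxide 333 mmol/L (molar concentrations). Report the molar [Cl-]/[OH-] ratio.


Threshold parameter = [Cl-] / [OH-] (molar basis; both in mmol/L, so units cancel)
Ratio = 1911 / 333 = 5.74

5.74


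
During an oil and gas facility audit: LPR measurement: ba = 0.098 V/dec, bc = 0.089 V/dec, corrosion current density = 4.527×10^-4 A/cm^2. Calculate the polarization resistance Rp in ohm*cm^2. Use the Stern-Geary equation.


Apply the Stern-Geary equation: Rp = ba*bc / (2.303*icorr*(ba+bc))
ba*bc = 0.098*0.089 = 0.008722
ba+bc = 0.187; 2.303*icorr*(ba+bc) = 2.303*4.527×10^-4*0.187 = 1.9496023×10^-4
Rp = 0.008722 / 1.9496023×10^-4 = 44.7 ohm*cm^2

44.7 ohm*cm^2


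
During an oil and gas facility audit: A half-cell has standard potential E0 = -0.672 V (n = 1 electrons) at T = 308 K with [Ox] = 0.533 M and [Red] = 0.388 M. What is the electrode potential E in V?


Apply the Nernst equation: E = E0 + (RT/nF)*ln([Ox]/[Red])
Step 1: RT/nF = 8.314*308/(1*96485) = 0.02654 V
Step 2: [Ox]/[Red] = 0.533/0.388 = 1.373711
Step 3: ln(1.373711) = 0.317516
Step 4: correction = 0.02654 * 0.317516 = 0.0084 V
E = -0.672 + 0.0084 = -0.6636 V

-0.6636 V


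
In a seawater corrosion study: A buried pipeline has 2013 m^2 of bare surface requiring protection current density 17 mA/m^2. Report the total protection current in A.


I = area * current density, then convert mA → A (÷1000)
I = 2013 * 17 / 1000 = 34.22 A

34.22 A


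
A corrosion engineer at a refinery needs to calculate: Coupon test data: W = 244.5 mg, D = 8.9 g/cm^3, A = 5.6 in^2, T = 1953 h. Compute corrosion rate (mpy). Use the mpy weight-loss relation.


Apply the mpy weight-loss relation: CR = 534 * W / (D * A * T)
Numerator: 534 * 244.5 = 130563.0
Denominator: 8.9 * 5.6 * 1953 = 97337.52
CR = 130563.0 / 97337.52 = 1.34134 mpy

1.34134 mpy


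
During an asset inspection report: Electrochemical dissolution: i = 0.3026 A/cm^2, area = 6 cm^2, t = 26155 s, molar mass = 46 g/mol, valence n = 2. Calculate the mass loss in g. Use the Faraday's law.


Apply Faraday's law: m = i*A*t*M / (n*F)
Total charge passed Q = i*A*t = 0.3026*6*26155 = 47487.018 C
m = Q*M/(n*F) = 47487.018*46/(2*96485) = 11.3199 g

11.3199 g
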